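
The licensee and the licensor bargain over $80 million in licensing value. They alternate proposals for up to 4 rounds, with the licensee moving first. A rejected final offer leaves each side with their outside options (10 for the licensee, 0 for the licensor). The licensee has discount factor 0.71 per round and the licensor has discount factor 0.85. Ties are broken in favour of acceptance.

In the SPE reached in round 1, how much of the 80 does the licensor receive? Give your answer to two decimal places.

55.63

By backward induction:
Round 4 (the licensor proposes): the licensee gets 10 if talks fail, so the licensor offers 10 and keeps 70.
Round 3 (the licensee proposes): the licensor can get 70 next round, worth 0.85 × 70 = 59.5 now, so the licensee offers 59.5, keeping 20.5.
Round 2 (the licensor proposes): the licensee can get 20.5 next round, worth 0.71 × 20.5 = 14.555 now, so the licensor offers 14.555, keeping 65.445.
Round 1 (the licensee proposes): the licensor can get 65.445 next round, worth 0.85 × 65.445 = 55.62825 now. The licensee offers 55.62825 and keeps 80 − 55.62825 = 24.37175.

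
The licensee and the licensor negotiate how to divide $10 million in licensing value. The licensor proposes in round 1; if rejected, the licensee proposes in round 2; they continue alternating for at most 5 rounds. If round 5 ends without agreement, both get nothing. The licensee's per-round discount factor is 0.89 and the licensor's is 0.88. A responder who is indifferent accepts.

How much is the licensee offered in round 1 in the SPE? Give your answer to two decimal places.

1.90

Round 5 (the licensor proposes): rejection yields 0 for the licensee; the licensor offers 0 and keeps 10.
Round 4 (the licensee proposes): the licensor can get 10 next round, worth 0.88 × 10 = 8.8 now; the licensee offers that and keeps 1.2.
Round 3 (the licensor proposes): the licensee can get 1.2 next round, worth 0.89 × 1.2 = 1.068 now, so the licensor offers 1.068, keeping 8.932.
Round 2 (the licensee proposes): the licensor can get 8.932 next round, worth 0.88 × 8.932 = 7.86016 now. The licensee offers 7.86016 and keeps 10 − 7.86016 = 2.13984.
Round 1 (the licensor proposes): the licensee can get 2.13984 next round, worth 0.89 × 2.13984 = 1.9044576 now. The licensor offers 1.9044576 and keeps 10 − 1.9044576 = 8.0955424.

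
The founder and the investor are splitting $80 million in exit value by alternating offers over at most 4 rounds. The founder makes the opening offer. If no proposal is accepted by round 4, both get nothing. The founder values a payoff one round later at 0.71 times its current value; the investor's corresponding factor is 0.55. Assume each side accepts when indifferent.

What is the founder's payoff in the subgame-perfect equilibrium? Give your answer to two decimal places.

50.06

Round 4 (the investor proposes): rejection yields 0 for the founder; the investor offers 0 and keeps 80.
Round 3 (the founder proposes): the investor can get 80 next round, worth 0.55 × 80 = 44 now. The founder offers 44 and keeps 80 − 44 = 36.
Round 2 (the investor proposes): the founder can get 36 next round, worth 0.71 × 36 = 25.56 now, so the investor offers 25.56, keeping 54.44.
Round 1 (the founder proposes): the investor can get 54.44 next round, worth 0.55 × 54.44 = 29.942 now. The founder offers 29.942 and keeps 80 − 29.942 = 50.058.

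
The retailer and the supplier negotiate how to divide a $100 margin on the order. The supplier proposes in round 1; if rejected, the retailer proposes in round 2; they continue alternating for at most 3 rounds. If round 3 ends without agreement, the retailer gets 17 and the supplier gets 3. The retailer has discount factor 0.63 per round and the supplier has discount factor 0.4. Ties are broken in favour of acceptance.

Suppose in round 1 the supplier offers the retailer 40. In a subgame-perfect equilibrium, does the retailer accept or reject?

Round 3 (the supplier proposes): the retailer gets 17 if talks fail, so the supplier offers 17 and keeps 83.
Round 2 (the retailer proposes): the supplier can get 83 next round, worth 0.4 × 83 = 33.2 now, so the retailer offers 33.2, keeping 66.8.
So by rejecting in round 1, the retailer gets 66.8 next round, worth 0.63 × 66.8 = 42.084 now.
Offer 40 < 42.084, so the retailer rejects.

Reject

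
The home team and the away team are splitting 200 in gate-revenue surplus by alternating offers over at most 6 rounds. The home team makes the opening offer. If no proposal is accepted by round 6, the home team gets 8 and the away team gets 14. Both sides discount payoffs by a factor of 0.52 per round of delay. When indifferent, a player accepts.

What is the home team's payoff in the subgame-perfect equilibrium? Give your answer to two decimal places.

129.28

By backward induction:
Round 6 (the away team proposes): the home team gets 8 if talks fail, so the away team offers 8 and keeps 192.
Round 5 (the home team proposes): the away team can get 192 next round, worth 0.52 × 192 = 99.84 now. The home team offers 99.84 and keeps 200 − 99.84 = 100.16.
Round 4 (the away team proposes): the home team can get 100.16 next round, worth 0.52 × 100.16 = 52.0832 now. The away team offers 52.0832 and keeps 200 − 52.0832 = 147.9168.
Round 3 (the home team proposes): the away team can get 147.9168 next round, worth 0.52 × 147.9168 = 76.916736 now; the home team offers that and keeps 123.083264.
Round 2 (the away team proposes): the home team can get 123.083264 next round, worth 0.52 × 123.083264 = 64.00329728 now. The away team offers 64.00329728 and keeps 200 − 64.00329728 = 135.99670272.
Round 1 (the home team proposes): the away team can get 135.99670272 next round, worth 0.52 × 135.99670272 = 70.7182854144 now; the home team offers that and keeps 129.2817145856.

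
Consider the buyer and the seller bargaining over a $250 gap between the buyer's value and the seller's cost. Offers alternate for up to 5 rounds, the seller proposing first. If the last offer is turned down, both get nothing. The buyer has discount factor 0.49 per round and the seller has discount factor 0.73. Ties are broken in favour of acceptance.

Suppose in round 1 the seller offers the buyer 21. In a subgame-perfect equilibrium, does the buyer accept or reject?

Round 5 (the seller proposes): rejection yields 0 for the buyer; the seller offers 0 and keeps 250.
Round 4 (the buyer proposes): the seller can get 250 next round, worth 0.73 × 250 = 182.5 now. The buyer offers 182.5 and keeps 250 − 182.5 = 67.5.
Round 3 (the seller proposes): the buyer can get 67.5 next round, worth 0.49 × 67.5 = 33.075 now, so the seller offers 33.075, keeping 216.925.
Round 2 (the buyer proposes): the seller can get 216.925 next round, worth 0.73 × 216.925 = 158.35525 now, so the buyer offers 158.35525, keeping 91.64475.
So by rejecting in round 1, the buyer gets 91.64475 next round, worth 0.49 × 91.64475 = 44.9059275 now.
Offer 21 < 44.9059275, so the buyer rejects.

Reject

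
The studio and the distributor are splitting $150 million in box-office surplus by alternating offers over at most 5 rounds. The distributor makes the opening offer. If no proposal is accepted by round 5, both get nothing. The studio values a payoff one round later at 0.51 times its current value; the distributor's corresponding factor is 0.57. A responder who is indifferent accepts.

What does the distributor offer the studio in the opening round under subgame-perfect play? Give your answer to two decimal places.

Round 5 (the distributor proposes): the studio will accept anything ≥ 0, so the distributor offers 0 and keeps 150.
Round 4 (the studio proposes): the distributor can get 150 next round, worth 0.57 × 150 = 85.5 now, so the studio offers 85.5, keeping 64.5.
Round 3 (the distributor proposes): the studio can get 64.5 next round, worth 0.51 × 64.5 = 32.895 now, so the distributor offers 32.895, keeping 117.105.
Round 2 (the studio proposes): the distributor can get 117.105 next round, worth 0.57 × 117.105 = 66.74985 now. The studio offers 66.74985 and keeps 150 − 66.74985 = 83.25015.
Round 1 (the distributor proposes): the studio can get 83.25015 next round, worth 0.51 × 83.25015 = 42.4575765 now; the distributor offers that and keeps 107.5424235.

42.46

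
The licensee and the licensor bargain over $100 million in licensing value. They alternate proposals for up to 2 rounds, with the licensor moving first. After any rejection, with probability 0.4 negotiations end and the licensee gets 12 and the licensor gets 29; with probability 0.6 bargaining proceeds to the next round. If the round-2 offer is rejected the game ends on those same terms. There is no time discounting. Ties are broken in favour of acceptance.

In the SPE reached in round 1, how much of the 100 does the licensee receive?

Round 2 (the licensee proposes): the licensor gets 29 if talks fail, so the licensee offers 29 and keeps 71.
Round 1 (the licensor proposes): rejecting gives the licensee an expected 0.6 × 71 + 0.4 × 12 = 47.4, so the licensor offers 47.4, keeping 52.6.

47.4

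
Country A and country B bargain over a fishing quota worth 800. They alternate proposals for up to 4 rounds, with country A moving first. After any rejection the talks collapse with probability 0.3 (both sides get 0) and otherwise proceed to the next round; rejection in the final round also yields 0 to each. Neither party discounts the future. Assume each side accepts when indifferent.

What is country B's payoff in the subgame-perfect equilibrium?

Round 4 (country B proposes): rejection yields 0 for country A; country B offers 0 and keeps 800.
Round 3 (country A proposes): rejecting gives country B an expected 0.7 × 800 = 560; country A offers that and keeps 240.
Round 2 (country B proposes): rejecting gives country A an expected 0.7 × 240 = 168. Country B offers 168 and keeps 800 − 168 = 632.
Round 1 (country A proposes): rejecting gives country B an expected 0.7 × 632 = 442.4; country A offers that and keeps 357.6.

442.4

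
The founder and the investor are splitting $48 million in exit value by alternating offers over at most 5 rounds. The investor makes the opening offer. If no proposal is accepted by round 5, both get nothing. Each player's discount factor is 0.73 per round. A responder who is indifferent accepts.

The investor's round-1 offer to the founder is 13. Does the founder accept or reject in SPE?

Reject

Work out the founder's continuation value if the offer is rejected.
Round 5 (the investor proposes): rejection yields 0 for the founder; the investor offers 0 and keeps 48.
Round 4 (the founder proposes): the investor can get 48 next round, worth 0.73 × 48 = 35.04 now. The founder offers 35.04 and keeps 48 − 35.04 = 12.96.
Round 3 (the investor proposes): the founder can get 12.96 next round, worth 0.73 × 12.96 = 9.4608 now. The investor offers 9.4608 and keeps 48 − 9.4608 = 38.5392.
Round 2 (the founder proposes): the investor can get 38.5392 next round, worth 0.73 × 38.5392 = 28.133616 now; the founder offers that and keeps 19.866384.
So by rejecting in round 1, the founder gets 19.866384 next round, worth 0.73 × 19.866384 = 14.50246032 now.
Offer 13 < 14.50246032, so the founder rejects.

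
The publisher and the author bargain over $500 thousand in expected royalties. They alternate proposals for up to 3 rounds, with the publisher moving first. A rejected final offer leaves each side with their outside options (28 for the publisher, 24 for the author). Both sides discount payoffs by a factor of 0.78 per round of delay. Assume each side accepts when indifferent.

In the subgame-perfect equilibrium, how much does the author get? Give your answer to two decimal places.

Round 3 (the publisher proposes): the author gets 24 if talks fail, so the publisher offers 24 and keeps 476.
Round 2 (the author proposes): the publisher can get 476 next round, worth 0.78 × 476 = 371.28 now, so the author offers 371.28, keeping 128.72.
Round 1 (the publisher proposes): the author can get 128.72 next round, worth 0.78 × 128.72 = 100.4016 now, so the publisher offers 100.4016, keeping 399.5984.

100.40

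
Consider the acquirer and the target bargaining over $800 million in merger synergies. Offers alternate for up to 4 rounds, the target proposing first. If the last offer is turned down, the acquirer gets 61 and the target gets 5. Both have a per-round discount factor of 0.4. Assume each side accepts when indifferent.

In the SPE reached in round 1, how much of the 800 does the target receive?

By backward induction:
Round 4 (the acquirer proposes): the target gets 5 if talks fail, so the acquirer offers 5 and keeps 795.
Round 3 (the target proposes): the acquirer can get 795 next round, worth 0.4 × 795 = 318 now; the target offers that and keeps 482.
Round 2 (the acquirer proposes): the target can get 482 next round, worth 0.4 × 482 = 192.8 now, so the acquirer offers 192.8, keeping 607.2.
Round 1 (the target proposes): the acquirer can get 607.2 next round, worth 0.4 × 607.2 = 242.88 now; the target offers that and keeps 557.12.

557.12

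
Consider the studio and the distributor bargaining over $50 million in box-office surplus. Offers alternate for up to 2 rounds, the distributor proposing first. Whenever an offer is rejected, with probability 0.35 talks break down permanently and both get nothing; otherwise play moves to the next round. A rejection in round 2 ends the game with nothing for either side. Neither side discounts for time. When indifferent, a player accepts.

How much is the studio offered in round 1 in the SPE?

32.5

Round 2 (the studio proposes): the distributor will accept anything ≥ 0, so the studio offers 0 and keeps 50.
Round 1 (the distributor proposes): rejecting gives the studio an expected 0.65 × 50 = 32.5, so the distributor offers 32.5, keeping 17.5.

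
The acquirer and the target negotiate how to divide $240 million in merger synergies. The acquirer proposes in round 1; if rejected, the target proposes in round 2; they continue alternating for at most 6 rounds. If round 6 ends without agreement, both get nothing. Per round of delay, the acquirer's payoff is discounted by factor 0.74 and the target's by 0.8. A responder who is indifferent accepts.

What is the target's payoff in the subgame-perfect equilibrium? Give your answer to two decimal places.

146.76

Round 6 (the target proposes): rejection yields 0 for the acquirer; the target offers 0 and keeps 240.
Round 5 (the acquirer proposes): the target can get 240 next round, worth 0.8 × 240 = 192 now, so the acquirer offers 192, keeping 48.
Round 4 (the target proposes): the acquirer can get 48 next round, worth 0.74 × 48 = 35.52 now; the target offers that and keeps 204.48.
Round 3 (the acquirer proposes): the target can get 204.48 next round, worth 0.8 × 204.48 = 163.584 now, so the acquirer offers 163.584, keeping 76.416.
Round 2 (the target proposes): the acquirer can get 76.416 next round, worth 0.74 × 76.416 = 56.54784 now, so the target offers 56.54784, keeping 183.45216.
Round 1 (the acquirer proposes): the target can get 183.45216 next round, worth 0.8 × 183.45216 = 146.761728 now. The acquirer offers 146.761728 and keeps 240 − 146.761728 = 93.238272.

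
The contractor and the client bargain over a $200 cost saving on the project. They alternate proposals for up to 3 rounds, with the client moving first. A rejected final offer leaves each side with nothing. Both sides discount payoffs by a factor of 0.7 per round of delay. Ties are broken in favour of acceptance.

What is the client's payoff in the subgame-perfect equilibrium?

158

Round 3 (the client proposes): rejection yields 0 for the contractor; the client offers 0 and keeps 200.
Round 2 (the contractor proposes): the client can get 200 next round, worth 0.7 × 200 = 140 now. The contractor offers 140 and keeps 200 − 140 = 60.
Round 1 (the client proposes): the contractor can get 60 next round, worth 0.7 × 60 = 42 now; the client offers that and keeps 158.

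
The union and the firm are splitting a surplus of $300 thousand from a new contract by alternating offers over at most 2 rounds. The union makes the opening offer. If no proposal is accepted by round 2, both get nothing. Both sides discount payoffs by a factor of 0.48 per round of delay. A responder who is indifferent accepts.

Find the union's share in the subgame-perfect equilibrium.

156

Round 2 (the firm proposes): rejection yields 0 for the union; the firm offers 0 and keeps 300.
Round 1 (the union proposes): the firm can get 300 next round, worth 0.48 × 300 = 144 now; the union offers that and keeps 156.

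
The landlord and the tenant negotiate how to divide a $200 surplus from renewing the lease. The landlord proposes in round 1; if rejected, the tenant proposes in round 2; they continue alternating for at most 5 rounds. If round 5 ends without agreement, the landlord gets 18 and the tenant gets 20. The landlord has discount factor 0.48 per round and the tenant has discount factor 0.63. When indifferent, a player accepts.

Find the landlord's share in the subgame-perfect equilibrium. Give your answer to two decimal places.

Work backward from the last round.
Round 5 (the landlord proposes): the tenant gets 20 if talks fail, so the landlord offers 20 and keeps 180.
Round 4 (the tenant proposes): the landlord can get 180 next round, worth 0.48 × 180 = 86.4 now. The tenant offers 86.4 and keeps 200 − 86.4 = 113.6.
Round 3 (the landlord proposes): the tenant can get 113.6 next round, worth 0.63 × 113.6 = 71.568 now, so the landlord offers 71.568, keeping 128.432.
Round 2 (the tenant proposes): the landlord can get 128.432 next round, worth 0.48 × 128.432 = 61.64736 now; the tenant offers that and keeps 138.35264.
Round 1 (the landlord proposes): the tenant can get 138.35264 next round, worth 0.63 × 138.35264 = 87.1621632 now. The landlord offers 87.1621632 and keeps 200 − 87.1621632 = 112.8378368.

112.84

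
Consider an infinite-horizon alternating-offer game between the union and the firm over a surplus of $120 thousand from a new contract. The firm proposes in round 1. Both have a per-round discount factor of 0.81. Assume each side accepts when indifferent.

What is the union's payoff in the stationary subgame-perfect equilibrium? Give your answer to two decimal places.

When the firm proposes, the union accepts any offer worth at least 0.81 times what the union would get by proposing next round; and vice versa.
This gives x = 120 − 0.81y and y = 120 − 0.81x, where x and y are each side's share when it proposes.
Hence (1 − 0.81·0.81)x = 120(1 − 0.81), i.e. 0.3439·x = 22.8.
x ≈ 66.2983; the union's share is 120 − x ≈ 53.7017.

53.70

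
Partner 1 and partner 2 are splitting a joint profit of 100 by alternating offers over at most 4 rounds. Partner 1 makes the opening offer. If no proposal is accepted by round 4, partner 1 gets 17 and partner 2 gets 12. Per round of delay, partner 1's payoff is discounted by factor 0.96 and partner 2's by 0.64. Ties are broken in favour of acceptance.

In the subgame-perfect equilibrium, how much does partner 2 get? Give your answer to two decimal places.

35.20

Round 4 (partner 2 proposes): partner 1 gets 17 if talks fail, so partner 2 offers 17 and keeps 83.
Round 3 (partner 1 proposes): partner 2 can get 83 next round, worth 0.64 × 83 = 53.12 now, so partner 1 offers 53.12, keeping 46.88.
Round 2 (partner 2 proposes): partner 1 can get 46.88 next round, worth 0.96 × 46.88 = 45.0048 now, so partner 2 offers 45.0048, keeping 54.9952.
Round 1 (partner 1 proposes): partner 2 can get 54.9952 next round, worth 0.64 × 54.9952 = 35.196928 now; partner 1 offers that and keeps 64.803072.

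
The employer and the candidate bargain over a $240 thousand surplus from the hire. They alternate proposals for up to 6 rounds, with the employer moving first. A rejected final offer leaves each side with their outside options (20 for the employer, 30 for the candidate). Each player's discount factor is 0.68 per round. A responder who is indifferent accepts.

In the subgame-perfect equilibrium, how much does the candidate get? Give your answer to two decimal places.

Round 6 (the candidate proposes): the employer gets 20 if talks fail, so the candidate offers 20 and keeps 220.
Round 5 (the employer proposes): the candidate can get 220 next round, worth 0.68 × 220 = 149.6 now; the employer offers that and keeps 90.4.
Round 4 (the candidate proposes): the employer can get 90.4 next round, worth 0.68 × 90.4 = 61.472 now; the candidate offers that and keeps 178.528.
Round 3 (the employer proposes): the candidate can get 178.528 next round, worth 0.68 × 178.528 = 121.39904 now, so the employer offers 121.39904, keeping 118.60096.
Round 2 (the candidate proposes): the employer can get 118.60096 next round, worth 0.68 × 118.60096 = 80.6486528 now, so the candidate offers 80.6486528, keeping 159.3513472.
Round 1 (the employer proposes): the candidate can get 159.3513472 next round, worth 0.68 × 159.3513472 = 108.358916096 now; the employer offers that and keeps 131.641083904.

108.36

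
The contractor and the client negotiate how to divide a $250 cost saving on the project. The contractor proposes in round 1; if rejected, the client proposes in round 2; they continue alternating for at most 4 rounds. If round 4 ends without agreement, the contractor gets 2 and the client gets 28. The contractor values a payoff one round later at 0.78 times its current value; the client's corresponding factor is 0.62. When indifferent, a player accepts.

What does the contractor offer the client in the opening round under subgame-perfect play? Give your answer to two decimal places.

108.46

Round 4 (the client proposes): the contractor gets 2 if talks fail, so the client offers 2 and keeps 248.
Round 3 (the contractor proposes): the client can get 248 next round, worth 0.62 × 248 = 153.76 now. The contractor offers 153.76 and keeps 250 − 153.76 = 96.24.
Round 2 (the client proposes): the contractor can get 96.24 next round, worth 0.78 × 96.24 = 75.0672 now. The client offers 75.0672 and keeps 250 − 75.0672 = 174.9328.
Round 1 (the contractor proposes): the client can get 174.9328 next round, worth 0.62 × 174.9328 = 108.458336 now, so the contractor offers 108.458336, keeping 141.541664.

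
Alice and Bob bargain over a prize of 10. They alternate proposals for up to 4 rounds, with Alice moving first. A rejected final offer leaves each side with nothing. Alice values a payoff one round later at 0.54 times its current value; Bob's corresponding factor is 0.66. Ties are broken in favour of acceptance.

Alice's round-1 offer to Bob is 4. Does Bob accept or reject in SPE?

Round 4 (Bob proposes): Alice will accept anything ≥ 0, so Bob offers 0 and keeps 10.
Round 3 (Alice proposes): Bob can get 10 next round, worth 0.66 × 10 = 6.6 now. Alice offers 6.6 and keeps 10 − 6.6 = 3.4.
Round 2 (Bob proposes): Alice can get 3.4 next round, worth 0.54 × 3.4 = 1.836 now, so Bob offers 1.836, keeping 8.164.
So by rejecting in round 1, Bob gets 8.164 next round, worth 0.66 × 8.164 = 5.38824 now.
Offer 4 < 5.38824, so Bob rejects.

Reject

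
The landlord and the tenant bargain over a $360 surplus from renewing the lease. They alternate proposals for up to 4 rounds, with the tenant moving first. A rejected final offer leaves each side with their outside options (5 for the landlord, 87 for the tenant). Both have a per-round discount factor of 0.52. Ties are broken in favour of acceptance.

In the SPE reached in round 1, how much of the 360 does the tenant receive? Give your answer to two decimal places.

Round 4 (the landlord proposes): the tenant gets 87 if talks fail, so the landlord offers 87 and keeps 273.
Round 3 (the tenant proposes): the landlord can get 273 next round, worth 0.52 × 273 = 141.96 now. The tenant offers 141.96 and keeps 360 − 141.96 = 218.04.
Round 2 (the landlord proposes): the tenant can get 218.04 next round, worth 0.52 × 218.04 = 113.3808 now, so the landlord offers 113.3808, keeping 246.6192.
Round 1 (the tenant proposes): the landlord can get 246.6192 next round, worth 0.52 × 246.6192 = 128.241984 now. The tenant offers 128.241984 and keeps 360 − 128.241984 = 231.758016.

231.76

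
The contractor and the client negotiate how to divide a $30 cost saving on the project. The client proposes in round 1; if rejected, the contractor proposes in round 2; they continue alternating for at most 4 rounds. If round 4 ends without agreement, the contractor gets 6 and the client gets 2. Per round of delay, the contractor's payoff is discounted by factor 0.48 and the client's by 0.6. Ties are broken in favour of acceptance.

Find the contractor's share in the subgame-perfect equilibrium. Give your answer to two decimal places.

9.63

Round 4 (the contractor proposes): the client gets 2 if talks fail, so the contractor offers 2 and keeps 28.
Round 3 (the client proposes): the contractor can get 28 next round, worth 0.48 × 28 = 13.44 now. The client offers 13.44 and keeps 30 − 13.44 = 16.56.
Round 2 (the contractor proposes): the client can get 16.56 next round, worth 0.6 × 16.56 = 9.936 now; the contractor offers that and keeps 20.064.
Round 1 (the client proposes): the contractor can get 20.064 next round, worth 0.48 × 20.064 = 9.63072 now, so the client offers 9.63072, keeping 20.36928.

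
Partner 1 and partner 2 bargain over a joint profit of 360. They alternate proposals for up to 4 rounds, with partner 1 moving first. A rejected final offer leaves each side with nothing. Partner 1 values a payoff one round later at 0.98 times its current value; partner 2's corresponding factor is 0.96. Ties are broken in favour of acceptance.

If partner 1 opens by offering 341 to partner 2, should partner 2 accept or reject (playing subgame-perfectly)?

Accept

Round 4 (partner 2 proposes): partner 1 will accept anything ≥ 0, so partner 2 offers 0 and keeps 360.
Round 3 (partner 1 proposes): partner 2 can get 360 next round, worth 0.96 × 360 = 345.6 now, so partner 1 offers 345.6, keeping 14.4.
Round 2 (partner 2 proposes): partner 1 can get 14.4 next round, worth 0.98 × 14.4 = 14.112 now; partner 2 offers that and keeps 345.888.
So by rejecting in round 1, partner 2 gets 345.888 next round, worth 0.96 × 345.888 = 332.05248 now.
Offer 341 ≥ 332.05248, so partner 2 accepts.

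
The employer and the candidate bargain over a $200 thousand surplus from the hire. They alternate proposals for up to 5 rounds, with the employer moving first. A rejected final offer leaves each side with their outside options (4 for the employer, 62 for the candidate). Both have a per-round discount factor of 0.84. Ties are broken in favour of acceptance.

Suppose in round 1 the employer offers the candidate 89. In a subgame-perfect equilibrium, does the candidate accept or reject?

Round 5 (the employer proposes): the candidate gets 62 if talks fail, so the employer offers 62 and keeps 138.
Round 4 (the candidate proposes): the employer can get 138 next round, worth 0.84 × 138 = 115.92 now. The candidate offers 115.92 and keeps 200 − 115.92 = 84.08.
Round 3 (the employer proposes): the candidate can get 84.08 next round, worth 0.84 × 84.08 = 70.6272 now, so the employer offers 70.6272, keeping 129.3728.
Round 2 (the candidate proposes): the employer can get 129.3728 next round, worth 0.84 × 129.3728 = 108.673152 now, so the candidate offers 108.673152, keeping 91.326848.
So by rejecting in round 1, the candidate gets 91.326848 next round, worth 0.84 × 91.326848 = 76.71455232 now.
Offer 89 ≥ 76.71455232, so the candidate accepts.

Accept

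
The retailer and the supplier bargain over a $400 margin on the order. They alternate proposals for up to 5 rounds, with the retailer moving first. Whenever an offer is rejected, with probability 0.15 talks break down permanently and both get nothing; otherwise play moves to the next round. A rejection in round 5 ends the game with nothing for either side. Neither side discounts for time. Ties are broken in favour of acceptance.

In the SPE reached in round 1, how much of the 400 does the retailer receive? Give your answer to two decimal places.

312.15

Round 5 (the retailer proposes): the supplier will accept anything ≥ 0, so the retailer offers 0 and keeps 400.
Round 4 (the supplier proposes): rejecting gives the retailer an expected 0.85 × 400 = 340, so the supplier offers 340, keeping 60.
Round 3 (the retailer proposes): rejecting gives the supplier an expected 0.85 × 60 = 51, so the retailer offers 51, keeping 349.
Round 2 (the supplier proposes): rejecting gives the retailer an expected 0.85 × 349 = 296.65. The supplier offers 296.65 and keeps 400 − 296.65 = 103.35.
Round 1 (the retailer proposes): rejecting gives the supplier an expected 0.85 × 103.35 = 87.8475, so the retailer offers 87.8475, keeping 312.1525.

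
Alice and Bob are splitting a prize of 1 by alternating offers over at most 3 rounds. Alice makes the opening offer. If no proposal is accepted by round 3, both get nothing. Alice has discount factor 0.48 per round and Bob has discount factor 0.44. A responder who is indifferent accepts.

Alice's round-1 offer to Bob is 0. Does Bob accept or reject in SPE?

Reject

Round 3 (Alice proposes): Bob will accept anything ≥ 0, so Alice offers 0 and keeps 1.
Round 2 (Bob proposes): Alice can get 1 next round, worth 0.48 × 1 = 0.48 now. Bob offers 0.48 and keeps 1 − 0.48 = 0.52.
So by rejecting in round 1, Bob gets 0.52 next round, worth 0.44 × 0.52 = 0.2288 now.
Offer 0 < 0.2288, so Bob rejects.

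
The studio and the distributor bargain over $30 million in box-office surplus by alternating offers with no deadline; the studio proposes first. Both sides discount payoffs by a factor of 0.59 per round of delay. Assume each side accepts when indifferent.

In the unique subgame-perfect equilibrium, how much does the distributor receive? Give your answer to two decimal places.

In a stationary SPE each proposer offers the other exactly their discounted continuation value.
If the studio keeps x when proposing and the distributor keeps y when proposing, then x = 30 − 0.59y and y = 30 − 0.59x.
Solving: x = 30(1 − 0.59) / (1 − 0.59·0.59) = 12.3 / 0.6519 ≈ 18.8679.
The distributor gets 30 − 18.8679 ≈ 11.1321.

11.13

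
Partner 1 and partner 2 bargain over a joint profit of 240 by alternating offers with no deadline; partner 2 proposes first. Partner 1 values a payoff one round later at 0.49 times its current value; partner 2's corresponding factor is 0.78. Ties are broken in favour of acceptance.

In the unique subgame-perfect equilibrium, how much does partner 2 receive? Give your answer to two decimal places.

When partner 2 proposes, partner 1 accepts any offer worth at least 0.49 times what partner 1 would get by proposing next round; and vice versa.
This gives x = 240 − 0.49y and y = 240 − 0.78x, where x and y are each side's share when it proposes.
Hence (1 − 0.49·0.78)x = 240(1 − 0.49), i.e. 0.6178·x = 122.4.
x ≈ 198.1224; partner 1's share is 240 − x ≈ 41.8776.

198.12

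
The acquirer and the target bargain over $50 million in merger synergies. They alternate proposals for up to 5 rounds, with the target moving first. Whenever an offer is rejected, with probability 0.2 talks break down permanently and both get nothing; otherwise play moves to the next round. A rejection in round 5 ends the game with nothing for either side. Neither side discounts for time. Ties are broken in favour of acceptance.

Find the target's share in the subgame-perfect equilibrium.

36.88

Round 5 (the target proposes): the acquirer will accept anything ≥ 0, so the target offers 0 and keeps 50.
Round 4 (the acquirer proposes): rejecting gives the target an expected 0.8 × 50 = 40, so the acquirer offers 40, keeping 10.
Round 3 (the target proposes): rejecting gives the acquirer an expected 0.8 × 10 = 8; the target offers that and keeps 42.
Round 2 (the acquirer proposes): rejecting gives the target an expected 0.8 × 42 = 33.6, so the acquirer offers 33.6, keeping 16.4.
Round 1 (the target proposes): rejecting gives the acquirer an expected 0.8 × 16.4 = 13.12. The target offers 13.12 and keeps 50 − 13.12 = 36.88.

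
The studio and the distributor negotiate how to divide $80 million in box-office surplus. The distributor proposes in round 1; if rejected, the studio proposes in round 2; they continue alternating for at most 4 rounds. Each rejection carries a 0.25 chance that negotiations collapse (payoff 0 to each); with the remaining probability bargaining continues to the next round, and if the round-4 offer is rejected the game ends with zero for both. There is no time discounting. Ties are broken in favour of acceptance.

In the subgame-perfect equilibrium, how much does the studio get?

By backward induction:
Round 4 (the studio proposes): rejection yields 0 for the distributor; the studio offers 0 and keeps 80.
Round 3 (the distributor proposes): rejecting gives the studio an expected 0.75 × 80 = 60; the distributor offers that and keeps 20.
Round 2 (the studio proposes): rejecting gives the distributor an expected 0.75 × 20 = 15. The studio offers 15 and keeps 80 − 15 = 65.
Round 1 (the distributor proposes): rejecting gives the studio an expected 0.75 × 65 = 48.75, so the distributor offers 48.75, keeping 31.25.

48.75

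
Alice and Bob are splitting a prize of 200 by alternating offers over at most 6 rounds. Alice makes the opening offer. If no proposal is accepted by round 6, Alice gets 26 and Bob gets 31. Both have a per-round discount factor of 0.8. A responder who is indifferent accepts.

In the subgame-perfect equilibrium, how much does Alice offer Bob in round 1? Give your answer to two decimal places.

109.50

Round 6 (Bob proposes): Alice gets 26 if talks fail, so Bob offers 26 and keeps 174.
Round 5 (Alice proposes): Bob can get 174 next round, worth 0.8 × 174 = 139.2 now. Alice offers 139.2 and keeps 200 − 139.2 = 60.8.
Round 4 (Bob proposes): Alice can get 60.8 next round, worth 0.8 × 60.8 = 48.64 now; Bob offers that and keeps 151.36.
Round 3 (Alice proposes): Bob can get 151.36 next round, worth 0.8 × 151.36 = 121.088 now. Alice offers 121.088 and keeps 200 − 121.088 = 78.912.
Round 2 (Bob proposes): Alice can get 78.912 next round, worth 0.8 × 78.912 = 63.1296 now; Bob offers that and keeps 136.8704.
Round 1 (Alice proposes): Bob can get 136.8704 next round, worth 0.8 × 136.8704 = 109.49632 now, so Alice offers 109.49632, keeping 90.50368.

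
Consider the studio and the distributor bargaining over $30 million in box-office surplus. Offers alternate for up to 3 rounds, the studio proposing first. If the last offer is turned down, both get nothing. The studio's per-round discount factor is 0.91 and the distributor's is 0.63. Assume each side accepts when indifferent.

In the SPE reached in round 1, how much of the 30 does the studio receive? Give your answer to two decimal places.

Round 3 (the studio proposes): the distributor will accept anything ≥ 0, so the studio offers 0 and keeps 30.
Round 2 (the distributor proposes): the studio can get 30 next round, worth 0.91 × 30 = 27.3 now; the distributor offers that and keeps 2.7.
Round 1 (the studio proposes): the distributor can get 2.7 next round, worth 0.63 × 2.7 = 1.701 now; the studio offers that and keeps 28.299.

28.30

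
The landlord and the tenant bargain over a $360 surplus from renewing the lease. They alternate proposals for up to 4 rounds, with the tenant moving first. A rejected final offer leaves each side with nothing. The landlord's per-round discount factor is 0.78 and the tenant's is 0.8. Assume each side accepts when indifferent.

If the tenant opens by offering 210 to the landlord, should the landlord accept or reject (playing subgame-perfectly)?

Reject

Round 4 (the landlord proposes): the tenant will accept anything ≥ 0, so the landlord offers 0 and keeps 360.
Round 3 (the tenant proposes): the landlord can get 360 next round, worth 0.78 × 360 = 280.8 now. The tenant offers 280.8 and keeps 360 − 280.8 = 79.2.
Round 2 (the landlord proposes): the tenant can get 79.2 next round, worth 0.8 × 79.2 = 63.36 now, so the landlord offers 63.36, keeping 296.64.
So by rejecting in round 1, the landlord gets 296.64 next round, worth 0.78 × 296.64 = 231.3792 now.
Offer 210 < 231.3792, so the landlord rejects.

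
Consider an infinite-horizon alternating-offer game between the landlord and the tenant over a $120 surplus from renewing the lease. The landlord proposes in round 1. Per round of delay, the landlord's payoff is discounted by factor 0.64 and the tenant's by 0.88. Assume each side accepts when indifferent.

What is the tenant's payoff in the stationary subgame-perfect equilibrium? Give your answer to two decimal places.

87.03

Let x be the landlord's share when the landlord proposes and y be the tenant's share when the tenant proposes.
The tenant accepts iff offered ≥ 0.88·y, so x = 120 − 0.88y. Symmetrically y = 120 − 0.64x.
Substituting: x = 120 − 0.88(120 − 0.64x), giving x(1 − 0.64·0.88) = 120(1 − 0.88).
So x = 120 × 0.12 / 0.4368 ≈ 32.9670, and the tenant receives 120 − x ≈ 87.0330.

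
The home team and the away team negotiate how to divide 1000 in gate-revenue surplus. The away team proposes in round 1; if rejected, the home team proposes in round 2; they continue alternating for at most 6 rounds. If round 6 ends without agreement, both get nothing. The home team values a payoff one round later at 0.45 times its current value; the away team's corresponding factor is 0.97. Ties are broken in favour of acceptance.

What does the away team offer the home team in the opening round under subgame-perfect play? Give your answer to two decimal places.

105.13

Round 6 (the home team proposes): the away team will accept anything ≥ 0, so the home team offers 0 and keeps 1000.
Round 5 (the away team proposes): the home team can get 1000 next round, worth 0.45 × 1000 = 450 now; the away team offers that and keeps 550.
Round 4 (the home team proposes): the away team can get 550 next round, worth 0.97 × 550 = 533.5 now; the home team offers that and keeps 466.5.
Round 3 (the away team proposes): the home team can get 466.5 next round, worth 0.45 × 466.5 = 209.925 now, so the away team offers 209.925, keeping 790.075.
Round 2 (the home team proposes): the away team can get 790.075 next round, worth 0.97 × 790.075 = 766.37275 now; the home team offers that and keeps 233.62725.
Round 1 (the away team proposes): the home team can get 233.62725 next round, worth 0.45 × 233.62725 = 105.1322625 now, so the away team offers 105.1322625, keeping 894.8677375.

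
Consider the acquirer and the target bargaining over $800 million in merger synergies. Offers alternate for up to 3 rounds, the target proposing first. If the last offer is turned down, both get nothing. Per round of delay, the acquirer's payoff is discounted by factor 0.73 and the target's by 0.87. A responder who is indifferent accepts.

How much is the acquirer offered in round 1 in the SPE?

By backward induction:
Round 3 (the target proposes): the acquirer will accept anything ≥ 0, so the target offers 0 and keeps 800.
Round 2 (the acquirer proposes): the target can get 800 next round, worth 0.87 × 800 = 696 now; the acquirer offers that and keeps 104.
Round 1 (the target proposes): the acquirer can get 104 next round, worth 0.73 × 104 = 75.92 now. The target offers 75.92 and keeps 800 − 75.92 = 724.08.

75.92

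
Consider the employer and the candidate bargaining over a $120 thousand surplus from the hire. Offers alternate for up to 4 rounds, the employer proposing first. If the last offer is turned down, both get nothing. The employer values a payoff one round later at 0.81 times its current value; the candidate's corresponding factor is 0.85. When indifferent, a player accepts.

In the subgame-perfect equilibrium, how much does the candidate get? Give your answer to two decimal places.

89.61

By backward induction:
Round 4 (the candidate proposes): rejection yields 0 for the employer; the candidate offers 0 and keeps 120.
Round 3 (the employer proposes): the candidate can get 120 next round, worth 0.85 × 120 = 102 now; the employer offers that and keeps 18.
Round 2 (the candidate proposes): the employer can get 18 next round, worth 0.81 × 18 = 14.58 now. The candidate offers 14.58 and keeps 120 − 14.58 = 105.42.
Round 1 (the employer proposes): the candidate can get 105.42 next round, worth 0.85 × 105.42 = 89.607 now, so the employer offers 89.607, keeping 30.393.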